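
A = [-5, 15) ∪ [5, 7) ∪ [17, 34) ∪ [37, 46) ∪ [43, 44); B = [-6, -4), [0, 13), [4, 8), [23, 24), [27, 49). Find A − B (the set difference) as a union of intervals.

First set merges to [-5, 15), [17, 34), [37, 46).
Second set merges to [-6, -4), [0, 13), [23, 24), [27, 49).
[-5, 15) with B removed leaves [-4, 0), [13, 15).
[17, 34) with B removed leaves [17, 23), [24, 27).
[37, 46) lies entirely inside B → drops out.

[-4, 0) ∪ [13, 15) ∪ [17, 23) ∪ [24, 27)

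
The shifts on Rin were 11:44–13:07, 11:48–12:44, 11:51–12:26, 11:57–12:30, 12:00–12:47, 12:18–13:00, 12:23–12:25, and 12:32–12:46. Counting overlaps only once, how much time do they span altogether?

1 h 23 min

Merged: 11:44–13:07.
Length: 1 h 23 min.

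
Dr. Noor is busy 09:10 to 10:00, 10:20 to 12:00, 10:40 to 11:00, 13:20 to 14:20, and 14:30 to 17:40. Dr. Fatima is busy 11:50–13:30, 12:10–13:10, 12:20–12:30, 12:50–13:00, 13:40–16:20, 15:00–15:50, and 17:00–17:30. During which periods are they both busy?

First set merges to 09:10–10:00, 10:20–12:00, 13:20–14:20, 14:30–17:40.
Second set merges to 11:50–13:30, 13:40–16:20, 17:00–17:30.
09:10–10:00 falls entirely outside B.
10:20–12:00 overlaps B on 11:50–12:00.
13:20–14:20 overlaps B on 13:20–13:30, 13:40–14:20.
14:30–17:40 overlaps B on 14:30–16:20, 17:00–17:30.

11:50–12:00, 13:20–13:30, 13:40–14:20, 14:30–16:20, 17:00–17:30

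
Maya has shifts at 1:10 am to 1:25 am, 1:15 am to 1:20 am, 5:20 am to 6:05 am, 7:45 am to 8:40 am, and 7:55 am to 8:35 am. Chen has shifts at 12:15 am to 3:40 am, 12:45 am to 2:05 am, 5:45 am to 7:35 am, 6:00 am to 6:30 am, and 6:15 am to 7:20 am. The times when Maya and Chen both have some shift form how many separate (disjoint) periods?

2

First set merges to 1:10 am–1:25 am, 5:20 am–6:05 am, 7:45 am–8:40 am.
Second set merges to 12:15 am–3:40 am, 5:45 am–7:35 am.
A ∩ B = 1:10 am–1:25 am, 5:45 am–6:05 am.
That is 2 disjoint pieces.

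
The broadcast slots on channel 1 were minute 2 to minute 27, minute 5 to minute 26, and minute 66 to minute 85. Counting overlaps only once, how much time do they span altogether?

Merged: minute 2 to minute 27, minute 66 to minute 85.
Lengths: 25 minutes + 19 minutes = 44 minutes.

44 minutes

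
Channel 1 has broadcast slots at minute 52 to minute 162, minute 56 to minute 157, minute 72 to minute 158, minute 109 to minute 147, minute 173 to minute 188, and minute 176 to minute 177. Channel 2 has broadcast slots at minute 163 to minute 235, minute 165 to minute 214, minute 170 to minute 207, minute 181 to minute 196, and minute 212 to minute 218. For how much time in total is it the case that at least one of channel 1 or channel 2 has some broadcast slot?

A, merged: minute 52 to minute 162, minute 173 to minute 188.
B, merged: minute 163 to minute 235.
A ∪ B = minute 52 to minute 162, minute 163 to minute 235.
Total: 110 minutes + 72 minutes = 182 minutes.

182 minutes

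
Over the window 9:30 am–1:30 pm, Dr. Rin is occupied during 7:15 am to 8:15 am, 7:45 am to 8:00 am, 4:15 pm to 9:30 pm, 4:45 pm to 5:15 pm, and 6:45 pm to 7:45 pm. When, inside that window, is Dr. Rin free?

9:30 am–1:30 pm

The merged coverage is 7:15 am–8:15 am, 4:15 pm–9:30 pm.
Uncovered inside 9:30 am–1:30 pm: 9:30 am–1:30 pm.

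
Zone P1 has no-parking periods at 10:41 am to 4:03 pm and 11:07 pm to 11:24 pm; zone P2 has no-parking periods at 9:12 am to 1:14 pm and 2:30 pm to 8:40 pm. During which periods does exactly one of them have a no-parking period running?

9:12 am–10:41 am, 1:14 pm–2:30 pm, 4:03 pm–8:40 pm, 11:07 pm–11:24 pm

A but not B: 1:14 pm–2:30 pm, 11:07 pm–11:24 pm.
B but not A: 9:12 am–10:41 am, 4:03 pm–8:40 pm.
Combining gives A △ B.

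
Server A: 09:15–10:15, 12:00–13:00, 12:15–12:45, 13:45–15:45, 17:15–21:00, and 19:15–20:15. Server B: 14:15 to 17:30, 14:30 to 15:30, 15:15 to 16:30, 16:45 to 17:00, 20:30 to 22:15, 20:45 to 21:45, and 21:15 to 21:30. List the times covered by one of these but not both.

09:15-10:15, 12:00-13:00, 13:45-14:15, 15:45-17:15, 17:30-20:30, 21:00-22:15

Merge the first list: 09:15-10:15, 12:00-13:00, 13:45-15:45, 17:15-21:00.
Merge the second list: 14:15-17:30, 20:30-22:15.
A but not B: 09:15-10:15, 12:00-13:00, 13:45-14:15, 17:30-20:30.
B but not A: 15:45-17:15, 21:00-22:15.
Combining gives A △ B.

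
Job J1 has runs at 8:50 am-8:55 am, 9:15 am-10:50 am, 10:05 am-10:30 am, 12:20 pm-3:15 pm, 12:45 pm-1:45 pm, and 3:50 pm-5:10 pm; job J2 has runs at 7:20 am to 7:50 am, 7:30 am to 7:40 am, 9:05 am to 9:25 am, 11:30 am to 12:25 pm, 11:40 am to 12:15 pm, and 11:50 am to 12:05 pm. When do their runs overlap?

9:15 am–9:25 am, 12:20 pm–12:25 pm

First set merges to 8:50 am–8:55 am, 9:15 am–10:50 am, 12:20 pm–3:15 pm, 3:50 pm–5:10 pm.
Second set merges to 7:20 am–7:50 am, 9:05 am–9:25 am, 11:30 am–12:25 pm.
8:50 am–8:55 am falls entirely outside B.
9:15 am–10:50 am overlaps B on 9:15 am–9:25 am.
12:20 pm–3:15 pm overlaps B on 12:20 pm–12:25 pm.
3:50 pm–5:10 pm falls entirely outside B.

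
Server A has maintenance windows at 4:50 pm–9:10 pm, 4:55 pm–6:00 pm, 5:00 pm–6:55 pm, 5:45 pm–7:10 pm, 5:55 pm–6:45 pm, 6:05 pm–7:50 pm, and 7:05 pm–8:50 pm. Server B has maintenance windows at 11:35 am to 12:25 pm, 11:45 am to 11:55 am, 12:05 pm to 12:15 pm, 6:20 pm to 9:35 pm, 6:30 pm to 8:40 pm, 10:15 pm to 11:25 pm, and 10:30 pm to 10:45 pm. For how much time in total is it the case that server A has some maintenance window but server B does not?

1 h 30 min

Merge the first list: 4:50 pm-9:10 pm.
Merge the second list: 11:35 am-12:25 pm, 6:20 pm-9:35 pm, 10:15 pm-11:25 pm.
A \ B = 4:50 pm-6:20 pm.
Total: 1 h 30 min.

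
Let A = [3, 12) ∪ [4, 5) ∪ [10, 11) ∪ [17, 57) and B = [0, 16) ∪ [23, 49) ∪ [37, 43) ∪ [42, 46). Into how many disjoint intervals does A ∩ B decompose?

A, merged: [3, 12), [17, 57).
B, merged: [0, 16), [23, 49).
A ∩ B = [3, 12), [23, 49).
That is 2 disjoint pieces.

2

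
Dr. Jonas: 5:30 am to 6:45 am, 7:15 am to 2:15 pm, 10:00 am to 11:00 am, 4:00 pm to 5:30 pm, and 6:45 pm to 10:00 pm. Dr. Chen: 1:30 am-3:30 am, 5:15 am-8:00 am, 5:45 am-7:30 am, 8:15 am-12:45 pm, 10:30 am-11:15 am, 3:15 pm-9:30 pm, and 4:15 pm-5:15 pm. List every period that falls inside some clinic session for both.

5:30 am-6:45 am, 7:15 am-8:00 am, 8:15 am-12:45 pm, 4:00 pm-5:30 pm, 6:45 pm-9:30 pm

First set merges to 5:30 am-6:45 am, 7:15 am-2:15 pm, 4:00 pm-5:30 pm, 6:45 pm-10:00 pm.
Second set merges to 1:30 am-3:30 am, 5:15 am-8:00 am, 8:15 am-12:45 pm, 3:15 pm-9:30 pm.
5:30 am-6:45 am meets the second set on 5:30 am-6:45 am.
7:15 am-2:15 pm meets the second set on 7:15 am-8:00 am, 8:15 am-12:45 pm.
4:00 pm-5:30 pm meets the second set on 4:00 pm-5:30 pm.
6:45 pm-10:00 pm meets the second set on 6:45 pm-9:30 pm.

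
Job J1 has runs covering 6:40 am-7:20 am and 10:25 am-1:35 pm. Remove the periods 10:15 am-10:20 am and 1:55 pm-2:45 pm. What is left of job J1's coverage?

6:40 am-7:20 am, 10:25 am-1:35 pm

6:40 am-7:20 am is untouched.
10:25 am-1:35 pm is untouched.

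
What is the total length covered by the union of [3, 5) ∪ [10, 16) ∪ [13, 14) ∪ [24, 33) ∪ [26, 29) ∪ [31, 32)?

17

Merged: [3, 5), [10, 16), [24, 33).
Lengths: 2 + 6 + 9 = 17.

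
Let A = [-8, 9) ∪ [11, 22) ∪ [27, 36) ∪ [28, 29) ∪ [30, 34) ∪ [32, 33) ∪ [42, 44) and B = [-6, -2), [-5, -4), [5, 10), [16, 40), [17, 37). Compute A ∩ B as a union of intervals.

[-6, -2) ∪ [5, 9) ∪ [16, 22) ∪ [27, 36)

Merge the first list: [-8, 9), [11, 22), [27, 36), [42, 44).
Merge the second list: [-6, -2), [5, 10), [16, 40).
[-8, 9) overlaps B on [-6, -2), [5, 9).
[11, 22) overlaps B on [16, 22).
[27, 36) overlaps B on [27, 36).
[42, 44) falls entirely outside B.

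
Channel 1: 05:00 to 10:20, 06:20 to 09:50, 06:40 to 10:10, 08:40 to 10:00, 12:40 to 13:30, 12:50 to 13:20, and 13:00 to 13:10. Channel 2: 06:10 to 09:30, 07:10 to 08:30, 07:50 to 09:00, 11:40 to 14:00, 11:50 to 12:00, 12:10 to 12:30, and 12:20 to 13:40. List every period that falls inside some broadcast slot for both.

A, merged: 05:00–10:20, 12:40–13:30.
B, merged: 06:10–09:30, 11:40–14:00.
05:00–10:20 meets the second set on 06:10–09:30.
12:40–13:30 meets the second set on 12:40–13:30.

06:10–09:30, 12:40–13:30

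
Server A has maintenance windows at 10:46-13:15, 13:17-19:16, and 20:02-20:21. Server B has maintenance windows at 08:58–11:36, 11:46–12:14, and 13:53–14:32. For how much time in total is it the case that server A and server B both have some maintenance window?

A ∩ B = 10:46–11:36, 11:46–12:14, 13:53–14:32.
Total: 50 min + 28 min + 39 min = 1 h 57 min.

1 h 57 min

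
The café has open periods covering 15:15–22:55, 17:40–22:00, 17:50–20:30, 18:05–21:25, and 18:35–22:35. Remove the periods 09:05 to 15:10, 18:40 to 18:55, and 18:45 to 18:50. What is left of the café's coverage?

15:15–18:40, 18:55–22:55

Merge the first list: 15:15–22:55.
Merge the second list: 09:05–15:10, 18:40–18:55.
15:15–22:55 with B removed leaves 15:15–18:40, 18:55–22:55.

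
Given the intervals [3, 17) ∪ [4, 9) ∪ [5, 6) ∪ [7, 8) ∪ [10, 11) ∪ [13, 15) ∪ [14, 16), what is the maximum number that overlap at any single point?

Sweep endpoints in order; track running count of active intervals.
Peak of 3 reached at 5.

3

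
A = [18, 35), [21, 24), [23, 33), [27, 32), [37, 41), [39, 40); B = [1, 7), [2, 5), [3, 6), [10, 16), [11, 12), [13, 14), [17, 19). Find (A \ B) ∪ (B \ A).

[1, 7) ∪ [10, 16) ∪ [17, 18) ∪ [19, 35) ∪ [37, 41)

First set merges to [18, 35), [37, 41).
Second set merges to [1, 7), [10, 16), [17, 19).
A \ B = [19, 35), [37, 41).
B \ A = [1, 7), [10, 16), [17, 18).
Union of the two gives the symmetric difference.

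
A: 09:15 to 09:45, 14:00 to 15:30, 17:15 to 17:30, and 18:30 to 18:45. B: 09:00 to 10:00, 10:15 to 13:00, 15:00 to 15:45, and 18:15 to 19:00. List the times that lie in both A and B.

09:15–09:45, 15:00–15:30, 18:30–18:45

09:15–09:45 ∩ B → 09:15–09:45.
14:00–15:30 ∩ B → 15:00–15:30.
17:15–17:30 meets no B interval.
18:30–18:45 ∩ B → 18:30–18:45.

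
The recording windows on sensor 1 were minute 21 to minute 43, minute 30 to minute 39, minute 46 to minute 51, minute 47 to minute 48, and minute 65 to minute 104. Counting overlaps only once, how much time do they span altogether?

66 minutes

Merged: minute 21 to minute 43, minute 46 to minute 51, minute 65 to minute 104.
Lengths: 22 minutes + 5 minutes + 39 minutes = 66 minutes.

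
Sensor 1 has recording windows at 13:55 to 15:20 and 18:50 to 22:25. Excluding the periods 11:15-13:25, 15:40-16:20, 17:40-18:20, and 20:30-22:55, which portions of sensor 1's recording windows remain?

13:55-15:20 is untouched.
18:50-22:25 with B removed leaves 18:50-20:30.

13:55-15:20, 18:50-20:30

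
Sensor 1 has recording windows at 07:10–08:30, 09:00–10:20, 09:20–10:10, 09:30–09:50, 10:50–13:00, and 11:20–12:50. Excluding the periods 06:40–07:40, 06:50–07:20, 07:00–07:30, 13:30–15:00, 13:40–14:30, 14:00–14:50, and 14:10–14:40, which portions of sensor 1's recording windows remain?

Merge the first list: 07:10–08:30, 09:00–10:20, 10:50–13:00.
Merge the second list: 06:40–07:40, 13:30–15:00.
07:10–08:30 with B removed leaves 07:40–08:30.
09:00–10:20 is untouched.
10:50–13:00 is untouched.

07:40–08:30, 09:00–10:20, 10:50–13:00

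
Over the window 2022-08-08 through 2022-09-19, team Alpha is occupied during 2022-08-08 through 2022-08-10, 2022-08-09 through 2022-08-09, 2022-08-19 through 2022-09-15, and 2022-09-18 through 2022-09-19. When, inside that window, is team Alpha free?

2022-08-11 through 2022-08-18, 2022-09-16 through 2022-09-17

The merged coverage is 2022-08-08 through 2022-08-10, 2022-08-19 through 2022-09-15, 2022-09-18 through 2022-09-19.
Complement within 2022-08-08 through 2022-09-19: 2022-08-11 through 2022-08-18, 2022-09-16 through 2022-09-17.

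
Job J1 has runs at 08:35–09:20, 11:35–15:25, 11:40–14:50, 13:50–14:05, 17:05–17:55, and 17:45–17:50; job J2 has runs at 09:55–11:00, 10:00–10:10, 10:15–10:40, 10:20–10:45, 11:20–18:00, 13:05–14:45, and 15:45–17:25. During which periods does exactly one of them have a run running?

08:35–09:20, 09:55–11:00, 11:20–11:35, 15:25–17:05, 17:55–18:00

Merge the first list: 08:35–09:20, 11:35–15:25, 17:05–17:55.
Merge the second list: 09:55–11:00, 11:20–18:00.
A but not B: 08:35–09:20.
B but not A: 09:55–11:00, 11:20–11:35, 15:25–17:05, 17:55–18:00.
Combining gives A △ B.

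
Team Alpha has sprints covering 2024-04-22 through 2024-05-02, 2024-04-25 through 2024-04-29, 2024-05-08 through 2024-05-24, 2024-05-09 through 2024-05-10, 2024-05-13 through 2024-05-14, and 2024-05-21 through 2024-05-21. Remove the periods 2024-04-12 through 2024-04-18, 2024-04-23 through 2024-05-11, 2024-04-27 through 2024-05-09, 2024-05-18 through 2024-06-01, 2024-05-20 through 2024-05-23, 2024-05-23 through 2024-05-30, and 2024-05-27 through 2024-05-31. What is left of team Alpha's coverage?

2024-04-22 through 2024-04-22, 2024-05-12 through 2024-05-17

First set merges to 2024-04-22 through 2024-05-02, 2024-05-08 through 2024-05-24.
Second set merges to 2024-04-12 through 2024-04-18, 2024-04-23 through 2024-05-11, 2024-05-18 through 2024-06-01.
2024-04-22 through 2024-05-02 with B removed leaves 2024-04-22 through 2024-04-22.
2024-05-08 through 2024-05-24 with B removed leaves 2024-05-12 through 2024-05-17.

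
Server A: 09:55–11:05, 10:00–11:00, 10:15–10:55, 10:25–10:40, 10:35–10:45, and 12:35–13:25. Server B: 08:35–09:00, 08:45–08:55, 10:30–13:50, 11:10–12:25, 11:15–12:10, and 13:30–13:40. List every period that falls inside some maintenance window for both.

A, merged: 09:55–11:05, 12:35–13:25.
B, merged: 08:35–09:00, 10:30–13:50.
09:55–11:05 ∩ B → 10:30–11:05.
12:35–13:25 ∩ B → 12:35–13:25.

10:30–11:05, 12:35–13:25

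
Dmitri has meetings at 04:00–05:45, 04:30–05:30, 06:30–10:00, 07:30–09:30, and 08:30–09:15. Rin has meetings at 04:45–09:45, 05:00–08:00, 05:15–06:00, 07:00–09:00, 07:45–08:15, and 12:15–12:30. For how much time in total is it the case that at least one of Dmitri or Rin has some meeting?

6 h 15 min

A, merged: 04:00-05:45, 06:30-10:00.
B, merged: 04:45-09:45, 12:15-12:30.
A ∪ B = 04:00-10:00, 12:15-12:30.
Total: 6 h + 15 min = 6 h 15 min.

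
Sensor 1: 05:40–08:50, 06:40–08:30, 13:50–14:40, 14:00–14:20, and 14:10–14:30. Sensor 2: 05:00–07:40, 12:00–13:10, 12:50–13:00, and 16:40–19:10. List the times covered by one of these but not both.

05:00–05:40, 07:40–08:50, 12:00–13:10, 13:50–14:40, 16:40–19:10

Merge the first list: 05:40–08:50, 13:50–14:40.
Merge the second list: 05:00–07:40, 12:00–13:10, 16:40–19:10.
Only in the first: 07:40–08:50, 13:50–14:40.
Only in the second: 05:00–05:40, 12:00–13:10, 16:40–19:10.
Together these are the periods covered by exactly one.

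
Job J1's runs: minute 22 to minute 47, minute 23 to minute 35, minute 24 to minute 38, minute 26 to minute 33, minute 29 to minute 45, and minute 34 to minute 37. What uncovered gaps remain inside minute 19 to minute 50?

The merged coverage is minute 22 to minute 47.
Complement within minute 19 to minute 50: minute 19 to minute 22, minute 47 to minute 50.

minute 19 to minute 22, minute 47 to minute 50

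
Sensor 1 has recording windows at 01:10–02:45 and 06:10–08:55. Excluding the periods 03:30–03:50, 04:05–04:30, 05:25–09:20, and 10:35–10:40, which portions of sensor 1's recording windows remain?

01:10–02:45: no B overlap → unchanged.
06:10–08:55: fully covered by B → removed.

01:10–02:45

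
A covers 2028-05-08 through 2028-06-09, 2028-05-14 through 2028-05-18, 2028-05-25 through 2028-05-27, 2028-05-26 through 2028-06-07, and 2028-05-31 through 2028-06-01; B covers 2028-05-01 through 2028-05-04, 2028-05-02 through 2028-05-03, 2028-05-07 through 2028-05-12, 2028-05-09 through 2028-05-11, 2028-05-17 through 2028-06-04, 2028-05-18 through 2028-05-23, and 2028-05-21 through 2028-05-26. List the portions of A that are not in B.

A, merged: 2028-05-08 through 2028-06-09.
B, merged: 2028-05-01 through 2028-05-04, 2028-05-07 through 2028-05-12, 2028-05-17 through 2028-06-04.
2028-05-08 through 2028-06-09 minus B → 2028-05-13 through 2028-05-16, 2028-06-05 through 2028-06-09.

2028-05-13 through 2028-05-16, 2028-06-05 through 2028-06-09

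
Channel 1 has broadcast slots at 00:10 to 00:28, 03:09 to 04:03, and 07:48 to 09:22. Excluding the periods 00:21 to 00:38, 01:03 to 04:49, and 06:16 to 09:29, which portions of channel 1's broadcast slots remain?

00:10–00:28 minus B → 00:10–00:21.
03:09–04:03: fully covered by B → removed.
07:48–09:22: fully covered by B → removed.

00:10–00:21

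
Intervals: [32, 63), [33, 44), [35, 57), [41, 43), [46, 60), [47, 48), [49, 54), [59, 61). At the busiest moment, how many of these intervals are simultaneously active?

Sweep endpoints in order; track running count of active intervals.
Peak of 4 reached at 41.

4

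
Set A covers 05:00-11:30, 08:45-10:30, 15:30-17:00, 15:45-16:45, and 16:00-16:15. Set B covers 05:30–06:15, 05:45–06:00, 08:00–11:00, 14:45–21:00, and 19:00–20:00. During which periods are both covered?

05:30–06:15, 08:00–11:00, 15:30–17:00

A, merged: 05:00–11:30, 15:30–17:00.
B, merged: 05:30–06:15, 08:00–11:00, 14:45–21:00.
05:00–11:30 meets the second set on 05:30–06:15, 08:00–11:00.
15:30–17:00 meets the second set on 15:30–17:00.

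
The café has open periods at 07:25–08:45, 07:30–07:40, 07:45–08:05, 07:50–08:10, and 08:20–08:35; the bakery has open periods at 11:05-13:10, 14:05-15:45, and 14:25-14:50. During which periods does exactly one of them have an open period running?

Merge the first list: 07:25–08:45.
Merge the second list: 11:05–13:10, 14:05–15:45.
Only in the first: 07:25–08:45.
Only in the second: 11:05–13:10, 14:05–15:45.
Together these are the periods covered by exactly one.

07:25–08:45, 11:05–13:10, 14:05–15:45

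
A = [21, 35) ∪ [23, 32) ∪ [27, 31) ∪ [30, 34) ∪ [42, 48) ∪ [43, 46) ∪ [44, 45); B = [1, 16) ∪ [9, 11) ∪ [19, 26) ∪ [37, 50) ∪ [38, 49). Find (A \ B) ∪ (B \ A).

A, merged: [21, 35), [42, 48).
B, merged: [1, 16), [19, 26), [37, 50).
Only in the first: [26, 35).
Only in the second: [1, 16), [19, 21), [37, 42), [48, 50).
Together these are the periods covered by exactly one.

[1, 16) ∪ [19, 21) ∪ [26, 35) ∪ [37, 42) ∪ [48, 50)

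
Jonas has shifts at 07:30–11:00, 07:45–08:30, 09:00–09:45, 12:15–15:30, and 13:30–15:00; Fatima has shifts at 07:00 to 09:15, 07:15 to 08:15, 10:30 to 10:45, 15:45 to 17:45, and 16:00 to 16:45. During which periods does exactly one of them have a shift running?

Merge the first list: 07:30–11:00, 12:15–15:30.
Merge the second list: 07:00–09:15, 10:30–10:45, 15:45–17:45.
A \ B = 09:15–10:30, 10:45–11:00, 12:15–15:30.
B \ A = 07:00–07:30, 15:45–17:45.
Union of the two gives the symmetric difference.

07:00–07:30, 09:15–10:30, 10:45–11:00, 12:15–15:30, 15:45–17:45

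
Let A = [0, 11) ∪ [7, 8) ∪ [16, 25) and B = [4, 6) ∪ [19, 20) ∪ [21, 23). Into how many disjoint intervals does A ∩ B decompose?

3

A, merged: [0, 11), [16, 25).
A ∩ B = [4, 6), [19, 20), [21, 23).
That is 3 disjoint pieces.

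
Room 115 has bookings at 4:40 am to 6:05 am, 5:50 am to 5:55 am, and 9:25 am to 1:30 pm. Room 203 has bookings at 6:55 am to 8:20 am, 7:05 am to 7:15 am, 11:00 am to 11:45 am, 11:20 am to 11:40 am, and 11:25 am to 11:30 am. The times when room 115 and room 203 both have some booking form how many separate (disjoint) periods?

Merge the first list: 4:40 am-6:05 am, 9:25 am-1:30 pm.
Merge the second list: 6:55 am-8:20 am, 11:00 am-11:45 am.
A ∩ B = 11:00 am-11:45 am.
That is 1 disjoint piece.

1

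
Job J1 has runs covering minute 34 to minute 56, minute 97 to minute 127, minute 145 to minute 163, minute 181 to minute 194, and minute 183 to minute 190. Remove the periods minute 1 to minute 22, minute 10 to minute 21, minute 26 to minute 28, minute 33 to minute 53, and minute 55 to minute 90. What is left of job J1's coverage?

Merge the first list: minute 34 to minute 56, minute 97 to minute 127, minute 145 to minute 163, minute 181 to minute 194.
Merge the second list: minute 1 to minute 22, minute 26 to minute 28, minute 33 to minute 53, minute 55 to minute 90.
minute 34 to minute 56 minus B → minute 53 to minute 55.
minute 97 to minute 127: no B overlap → unchanged.
minute 145 to minute 163: no B overlap → unchanged.
minute 181 to minute 194: no B overlap → unchanged.

minute 53 to minute 55, minute 97 to minute 127, minute 145 to minute 163, minute 181 to minute 194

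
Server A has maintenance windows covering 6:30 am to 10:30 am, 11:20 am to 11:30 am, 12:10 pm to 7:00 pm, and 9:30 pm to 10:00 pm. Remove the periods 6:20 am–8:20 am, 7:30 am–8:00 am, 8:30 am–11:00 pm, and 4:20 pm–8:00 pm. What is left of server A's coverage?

8:20 am-8:30 am

Merge the second list: 6:20 am-8:20 am, 8:30 am-11:00 pm.
6:30 am-10:30 am \ B = 8:20 am-8:30 am.
11:20 am-11:30 am: entirely removed.
12:10 pm-7:00 pm: entirely removed.
9:30 pm-10:00 pm: entirely removed.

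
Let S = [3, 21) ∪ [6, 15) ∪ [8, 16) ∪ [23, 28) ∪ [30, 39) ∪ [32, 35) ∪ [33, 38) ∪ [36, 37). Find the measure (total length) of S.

Merged: [3, 21), [23, 28), [30, 39).
Lengths: 18 + 5 + 9 = 32.

32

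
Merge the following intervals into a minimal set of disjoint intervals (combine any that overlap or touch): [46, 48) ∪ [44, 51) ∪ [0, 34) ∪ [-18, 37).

[-18, 37) ∪ [44, 51)

Sort by start: [-18, 37), [0, 34), [44, 51), [46, 48).
[0, 34) overlaps/touches [-18, 37) → extend to [-18, 37).
[44, 51) is disjoint → start new block.
[46, 48) overlaps/touches [44, 51) → extend to [44, 51).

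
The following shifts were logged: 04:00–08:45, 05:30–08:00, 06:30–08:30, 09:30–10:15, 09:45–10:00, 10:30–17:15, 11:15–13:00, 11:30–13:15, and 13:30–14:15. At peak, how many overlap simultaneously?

Sweep endpoints in order; track running count of active intervals.
Peak of 3 reached at 06:30.

3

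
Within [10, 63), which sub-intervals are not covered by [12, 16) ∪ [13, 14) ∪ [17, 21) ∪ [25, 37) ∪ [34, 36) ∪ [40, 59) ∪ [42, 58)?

Covered (merged): [12, 16), [17, 21), [25, 37), [40, 59).
Uncovered inside [10, 63): [10, 12), [16, 17), [21, 25), [37, 40), [59, 63).

[10, 12) ∪ [16, 17) ∪ [21, 25) ∪ [37, 40) ∪ [59, 63)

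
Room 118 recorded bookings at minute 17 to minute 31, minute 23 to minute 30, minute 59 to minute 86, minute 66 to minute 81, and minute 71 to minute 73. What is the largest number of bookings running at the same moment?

3

Sweep endpoints in order; track running count of active intervals.
Peak of 3 reached at minute 71.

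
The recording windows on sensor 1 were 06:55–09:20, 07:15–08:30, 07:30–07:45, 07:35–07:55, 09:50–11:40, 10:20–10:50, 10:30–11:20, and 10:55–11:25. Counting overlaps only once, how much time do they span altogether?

4 h 15 min

Merged: 06:55-09:20, 09:50-11:40.
Lengths: 2 h 25 min + 1 h 50 min = 4 h 15 min.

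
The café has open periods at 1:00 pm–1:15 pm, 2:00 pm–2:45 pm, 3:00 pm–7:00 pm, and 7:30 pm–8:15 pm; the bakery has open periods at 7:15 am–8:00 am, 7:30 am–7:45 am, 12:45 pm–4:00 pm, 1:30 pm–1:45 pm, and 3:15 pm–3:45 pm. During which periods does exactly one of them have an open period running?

Second set merges to 7:15 am–8:00 am, 12:45 pm–4:00 pm.
Only in the first: 4:00 pm–7:00 pm, 7:30 pm–8:15 pm.
Only in the second: 7:15 am–8:00 am, 12:45 pm–1:00 pm, 1:15 pm–2:00 pm, 2:45 pm–3:00 pm.
Together these are the periods covered by exactly one.

7:15 am–8:00 am, 12:45 pm–1:00 pm, 1:15 pm–2:00 pm, 2:45 pm–3:00 pm, 4:00 pm–7:00 pm, 7:30 pm–8:15 pm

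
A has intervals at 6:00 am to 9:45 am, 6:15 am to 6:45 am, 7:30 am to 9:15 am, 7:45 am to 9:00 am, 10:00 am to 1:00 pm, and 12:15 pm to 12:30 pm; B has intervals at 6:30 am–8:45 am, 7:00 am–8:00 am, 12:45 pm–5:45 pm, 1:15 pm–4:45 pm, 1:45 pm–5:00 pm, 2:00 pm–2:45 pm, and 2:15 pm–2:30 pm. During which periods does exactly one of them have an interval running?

A, merged: 6:00 am–9:45 am, 10:00 am–1:00 pm.
B, merged: 6:30 am–8:45 am, 12:45 pm–5:45 pm.
A but not B: 6:00 am–6:30 am, 8:45 am–9:45 am, 10:00 am–12:45 pm.
B but not A: 1:00 pm–5:45 pm.
Combining gives A △ B.

6:00 am–6:30 am, 8:45 am–9:45 am, 10:00 am–12:45 pm, 1:00 pm–5:45 pm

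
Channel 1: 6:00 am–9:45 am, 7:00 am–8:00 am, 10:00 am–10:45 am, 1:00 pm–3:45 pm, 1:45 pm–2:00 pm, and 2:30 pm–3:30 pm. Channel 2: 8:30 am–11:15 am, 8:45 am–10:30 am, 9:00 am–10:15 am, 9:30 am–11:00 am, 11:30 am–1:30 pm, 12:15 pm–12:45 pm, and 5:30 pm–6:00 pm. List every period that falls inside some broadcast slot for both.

A, merged: 6:00 am–9:45 am, 10:00 am–10:45 am, 1:00 pm–3:45 pm.
B, merged: 8:30 am–11:15 am, 11:30 am–1:30 pm, 5:30 pm–6:00 pm.
6:00 am–9:45 am meets the second set on 8:30 am–9:45 am.
10:00 am–10:45 am meets the second set on 10:00 am–10:45 am.
1:00 pm–3:45 pm meets the second set on 1:00 pm–1:30 pm.

8:30 am–9:45 am, 10:00 am–10:45 am, 1:00 pm–1:30 pm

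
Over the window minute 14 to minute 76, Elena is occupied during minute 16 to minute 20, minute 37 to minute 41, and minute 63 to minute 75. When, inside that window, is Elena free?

minute 14 to minute 16, minute 20 to minute 37, minute 41 to minute 63, minute 75 to minute 76

After merging, the occupied span is minute 16 to minute 20, minute 37 to minute 41, minute 63 to minute 75.
Gaps within minute 14 to minute 76: minute 14 to minute 16, minute 20 to minute 37, minute 41 to minute 63, minute 75 to minute 76.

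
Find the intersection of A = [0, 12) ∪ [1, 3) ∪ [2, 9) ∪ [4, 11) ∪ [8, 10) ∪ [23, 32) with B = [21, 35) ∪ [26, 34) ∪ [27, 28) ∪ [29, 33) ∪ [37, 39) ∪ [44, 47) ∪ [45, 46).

[23, 32)

First set merges to [0, 12), [23, 32).
Second set merges to [21, 35), [37, 39), [44, 47).
[0, 12) meets no B interval.
[23, 32) ∩ B → [23, 32).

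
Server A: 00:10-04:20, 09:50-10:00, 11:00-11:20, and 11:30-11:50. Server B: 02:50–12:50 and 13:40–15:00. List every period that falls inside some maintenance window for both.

00:10-04:20 overlaps B on 02:50-04:20.
09:50-10:00 overlaps B on 09:50-10:00.
11:00-11:20 overlaps B on 11:00-11:20.
11:30-11:50 overlaps B on 11:30-11:50.

02:50-04:20, 09:50-10:00, 11:00-11:20, 11:30-11:50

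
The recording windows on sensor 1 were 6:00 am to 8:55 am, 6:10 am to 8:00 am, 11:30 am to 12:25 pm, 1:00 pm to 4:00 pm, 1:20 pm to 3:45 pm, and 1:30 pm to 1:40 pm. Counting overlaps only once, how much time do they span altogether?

Merged: 6:00 am-8:55 am, 11:30 am-12:25 pm, 1:00 pm-4:00 pm.
Lengths: 2 h 55 min + 55 min + 3 h = 6 h 50 min.

6 h 50 min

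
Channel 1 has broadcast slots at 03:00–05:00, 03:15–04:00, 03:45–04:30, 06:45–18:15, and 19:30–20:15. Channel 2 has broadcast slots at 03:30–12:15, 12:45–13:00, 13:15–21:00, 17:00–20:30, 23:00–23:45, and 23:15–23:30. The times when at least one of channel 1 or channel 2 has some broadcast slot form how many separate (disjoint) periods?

2

First set merges to 03:00–05:00, 06:45–18:15, 19:30–20:15.
Second set merges to 03:30–12:15, 12:45–13:00, 13:15–21:00, 23:00–23:45.
A ∪ B = 03:00–21:00, 23:00–23:45.
That is 2 disjoint pieces.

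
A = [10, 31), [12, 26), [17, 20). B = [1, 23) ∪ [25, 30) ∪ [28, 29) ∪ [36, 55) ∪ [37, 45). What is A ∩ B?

A, merged: [10, 31).
B, merged: [1, 23), [25, 30), [36, 55).
[10, 31) ∩ B → [10, 23), [25, 30).

[10, 23) ∪ [25, 30)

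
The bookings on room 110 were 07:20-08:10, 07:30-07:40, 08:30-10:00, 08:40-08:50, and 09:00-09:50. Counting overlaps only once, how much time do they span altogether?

Merged: 07:20–08:10, 08:30–10:00.
Lengths: 50 min + 1 h 30 min = 2 h 20 min.

2 h 20 min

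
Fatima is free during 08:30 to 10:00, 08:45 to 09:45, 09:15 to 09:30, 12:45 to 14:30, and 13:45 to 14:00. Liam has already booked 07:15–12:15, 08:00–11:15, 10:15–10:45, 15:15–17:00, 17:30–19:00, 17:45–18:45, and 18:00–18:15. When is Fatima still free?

Merge the first list: 08:30–10:00, 12:45–14:30.
Merge the second list: 07:15–12:15, 15:15–17:00, 17:30–19:00.
08:30–10:00 lies entirely inside B → drops out.
12:45–14:30 is untouched.

12:45–14:30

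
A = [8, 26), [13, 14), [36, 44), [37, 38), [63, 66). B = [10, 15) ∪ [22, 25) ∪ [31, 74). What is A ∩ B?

First set merges to [8, 26), [36, 44), [63, 66).
[8, 26) meets the second set on [10, 15), [22, 25).
[36, 44) meets the second set on [36, 44).
[63, 66) meets the second set on [63, 66).

[10, 15) ∪ [22, 25) ∪ [36, 44) ∪ [63, 66)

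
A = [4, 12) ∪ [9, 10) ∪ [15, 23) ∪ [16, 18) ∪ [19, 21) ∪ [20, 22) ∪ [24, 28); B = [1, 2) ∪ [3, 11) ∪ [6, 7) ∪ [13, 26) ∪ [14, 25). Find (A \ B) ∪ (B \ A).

A, merged: [4, 12), [15, 23), [24, 28).
B, merged: [1, 2), [3, 11), [13, 26).
A \ B = [11, 12), [26, 28).
B \ A = [1, 2), [3, 4), [13, 15), [23, 24).
Union of the two gives the symmetric difference.

[1, 2) ∪ [3, 4) ∪ [11, 12) ∪ [13, 15) ∪ [23, 24) ∪ [26, 28)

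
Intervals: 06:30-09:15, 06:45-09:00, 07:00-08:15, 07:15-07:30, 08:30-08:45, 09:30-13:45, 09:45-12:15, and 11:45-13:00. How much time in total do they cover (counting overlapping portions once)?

7 h

Merged: 06:30–09:15, 09:30–13:45.
Lengths: 2 h 45 min + 4 h 15 min = 7 h.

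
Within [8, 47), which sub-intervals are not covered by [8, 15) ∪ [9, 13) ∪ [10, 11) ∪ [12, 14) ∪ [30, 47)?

The merged coverage is [8, 15), [30, 47).
Uncovered inside [8, 47): [15, 30).

[15, 30)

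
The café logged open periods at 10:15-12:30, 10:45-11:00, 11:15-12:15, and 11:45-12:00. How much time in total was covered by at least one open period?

2 h 15 min

Merged: 10:15–12:30.
Length: 2 h 15 min.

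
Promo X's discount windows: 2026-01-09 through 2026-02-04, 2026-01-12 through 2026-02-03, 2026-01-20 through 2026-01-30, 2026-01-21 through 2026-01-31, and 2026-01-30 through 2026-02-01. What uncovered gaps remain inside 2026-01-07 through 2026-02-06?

2026-01-07 through 2026-01-08, 2026-02-05 through 2026-02-06

After merging, the occupied span is 2026-01-09 through 2026-02-04.
Uncovered inside 2026-01-07 through 2026-02-06: 2026-01-07 through 2026-01-08, 2026-02-05 through 2026-02-06.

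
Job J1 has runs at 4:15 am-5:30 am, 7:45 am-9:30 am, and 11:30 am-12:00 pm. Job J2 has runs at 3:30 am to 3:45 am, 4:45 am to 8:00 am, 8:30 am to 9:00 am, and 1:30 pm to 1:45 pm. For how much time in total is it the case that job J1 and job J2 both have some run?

1 h 30 min

A ∩ B = 4:45 am-5:30 am, 7:45 am-8:00 am, 8:30 am-9:00 am.
Total: 45 min + 15 min + 30 min = 1 h 30 min.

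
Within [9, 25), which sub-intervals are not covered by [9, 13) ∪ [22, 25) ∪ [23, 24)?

Covered (merged): [9, 13), [22, 25).
Complement within [9, 25): [13, 22).

[13, 22)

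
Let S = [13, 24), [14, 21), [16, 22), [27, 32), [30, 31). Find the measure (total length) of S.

Merged: [13, 24), [27, 32).
Lengths: 11 + 5 = 16.

16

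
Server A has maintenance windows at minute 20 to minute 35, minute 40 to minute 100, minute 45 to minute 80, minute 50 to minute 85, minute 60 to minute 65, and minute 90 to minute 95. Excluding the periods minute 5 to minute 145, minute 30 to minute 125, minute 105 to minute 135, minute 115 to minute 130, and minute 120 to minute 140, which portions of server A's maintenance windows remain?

none

Merge the first list: minute 20 to minute 35, minute 40 to minute 100.
Merge the second list: minute 5 to minute 145.
minute 20 to minute 35: entirely removed.
minute 40 to minute 100: entirely removed.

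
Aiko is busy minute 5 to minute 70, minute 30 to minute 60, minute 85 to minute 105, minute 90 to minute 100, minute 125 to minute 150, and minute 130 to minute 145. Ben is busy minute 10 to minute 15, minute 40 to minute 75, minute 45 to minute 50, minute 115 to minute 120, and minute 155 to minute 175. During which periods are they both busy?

minute 10 to minute 15, minute 40 to minute 70

Merge the first list: minute 5 to minute 70, minute 85 to minute 105, minute 125 to minute 150.
Merge the second list: minute 10 to minute 15, minute 40 to minute 75, minute 115 to minute 120, minute 155 to minute 175.
minute 5 to minute 70 meets the second set on minute 10 to minute 15, minute 40 to minute 70.
minute 85 to minute 105: no overlap with the second set.
minute 125 to minute 150: no overlap with the second set.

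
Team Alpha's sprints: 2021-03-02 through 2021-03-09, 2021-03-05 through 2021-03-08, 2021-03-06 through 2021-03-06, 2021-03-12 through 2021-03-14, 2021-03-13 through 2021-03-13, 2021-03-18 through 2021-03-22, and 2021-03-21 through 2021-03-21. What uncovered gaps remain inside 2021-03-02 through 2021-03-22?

2021-03-10 through 2021-03-11, 2021-03-15 through 2021-03-17

After merging, the occupied span is 2021-03-02 through 2021-03-09, 2021-03-12 through 2021-03-14, 2021-03-18 through 2021-03-22.
Complement within 2021-03-02 through 2021-03-22: 2021-03-10 through 2021-03-11, 2021-03-15 through 2021-03-17.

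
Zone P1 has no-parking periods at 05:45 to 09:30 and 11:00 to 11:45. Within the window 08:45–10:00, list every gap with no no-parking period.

09:30–10:00

The merged coverage is 05:45–09:30, 11:00–11:45.
Gaps within 08:45–10:00: 09:30–10:00.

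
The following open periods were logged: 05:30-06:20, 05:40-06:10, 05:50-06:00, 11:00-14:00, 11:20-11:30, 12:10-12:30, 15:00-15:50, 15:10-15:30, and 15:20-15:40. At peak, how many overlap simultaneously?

At 05:50, 3 of the intervals are simultaneously active.
No point has more.

3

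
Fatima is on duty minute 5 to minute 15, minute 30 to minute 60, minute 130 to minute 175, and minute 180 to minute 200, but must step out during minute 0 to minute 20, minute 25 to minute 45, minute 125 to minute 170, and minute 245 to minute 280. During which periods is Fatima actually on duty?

minute 5 to minute 15: entirely removed.
minute 30 to minute 60 \ B = minute 45 to minute 60.
minute 130 to minute 175 \ B = minute 170 to minute 175.
minute 180 to minute 200: nothing removed.

minute 45 to minute 60, minute 170 to minute 175, minute 180 to minute 200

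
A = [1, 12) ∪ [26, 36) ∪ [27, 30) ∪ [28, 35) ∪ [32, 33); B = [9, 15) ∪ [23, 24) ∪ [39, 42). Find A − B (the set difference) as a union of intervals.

[1, 9) ∪ [26, 36)

Merge the first list: [1, 12), [26, 36).
[1, 12) minus B → [1, 9).
[26, 36): no B overlap → unchanged.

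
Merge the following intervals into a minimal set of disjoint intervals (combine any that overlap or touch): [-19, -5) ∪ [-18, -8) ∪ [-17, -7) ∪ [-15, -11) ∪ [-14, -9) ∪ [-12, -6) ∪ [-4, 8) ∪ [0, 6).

[-18, -8) overlaps/touches [-19, -5) → extend to [-19, -5).
[-17, -7) overlaps/touches [-19, -5) → extend to [-19, -5).
[-15, -11) overlaps/touches [-19, -5) → extend to [-19, -5).
[-14, -9) overlaps/touches [-19, -5) → extend to [-19, -5).
[-12, -6) overlaps/touches [-19, -5) → extend to [-19, -5).
[-4, 8) is disjoint → start new block.
[0, 6) overlaps/touches [-4, 8) → extend to [-4, 8).

[-19, -5) ∪ [-4, 8)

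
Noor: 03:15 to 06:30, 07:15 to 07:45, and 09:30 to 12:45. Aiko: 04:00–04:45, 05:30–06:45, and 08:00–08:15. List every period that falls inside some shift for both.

03:15–06:30 overlaps B on 04:00–04:45, 05:30–06:30.
07:15–07:45 falls entirely outside B.
09:30–12:45 falls entirely outside B.

04:00–04:45, 05:30–06:30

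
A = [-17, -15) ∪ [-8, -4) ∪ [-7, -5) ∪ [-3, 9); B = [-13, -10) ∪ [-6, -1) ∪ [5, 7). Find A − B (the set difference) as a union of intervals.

[-17, -15) ∪ [-8, -6) ∪ [-1, 5) ∪ [7, 9)

A, merged: [-17, -15), [-8, -4), [-3, 9).
[-17, -15): no B overlap → unchanged.
[-8, -4) minus B → [-8, -6).
[-3, 9) minus B → [-1, 5), [7, 9).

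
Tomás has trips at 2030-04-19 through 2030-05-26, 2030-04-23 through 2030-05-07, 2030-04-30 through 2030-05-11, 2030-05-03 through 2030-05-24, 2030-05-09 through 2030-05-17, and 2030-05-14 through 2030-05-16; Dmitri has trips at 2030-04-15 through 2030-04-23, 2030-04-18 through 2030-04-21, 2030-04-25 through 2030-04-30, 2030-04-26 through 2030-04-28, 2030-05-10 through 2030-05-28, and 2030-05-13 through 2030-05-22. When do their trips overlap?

2030-04-19 through 2030-04-23, 2030-04-25 through 2030-04-30, 2030-05-10 through 2030-05-26

Merge the first list: 2030-04-19 through 2030-05-26.
Merge the second list: 2030-04-15 through 2030-04-23, 2030-04-25 through 2030-04-30, 2030-05-10 through 2030-05-28.
2030-04-19 through 2030-05-26 overlaps B on 2030-04-19 through 2030-04-23, 2030-04-25 through 2030-04-30, 2030-05-10 through 2030-05-26.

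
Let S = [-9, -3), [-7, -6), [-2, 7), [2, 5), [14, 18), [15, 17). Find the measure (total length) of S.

Merged: [-9, -3), [-2, 7), [14, 18).
Lengths: 6 + 9 + 4 = 19.

19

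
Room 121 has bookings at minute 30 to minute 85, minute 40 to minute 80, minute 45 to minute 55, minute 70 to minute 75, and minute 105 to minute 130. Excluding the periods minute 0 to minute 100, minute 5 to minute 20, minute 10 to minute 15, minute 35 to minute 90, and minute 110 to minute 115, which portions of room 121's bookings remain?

A, merged: minute 30 to minute 85, minute 105 to minute 130.
B, merged: minute 0 to minute 100, minute 110 to minute 115.
minute 30 to minute 85: fully covered by B → removed.
minute 105 to minute 130 minus B → minute 105 to minute 110, minute 115 to minute 130.

minute 105 to minute 110, minute 115 to minute 130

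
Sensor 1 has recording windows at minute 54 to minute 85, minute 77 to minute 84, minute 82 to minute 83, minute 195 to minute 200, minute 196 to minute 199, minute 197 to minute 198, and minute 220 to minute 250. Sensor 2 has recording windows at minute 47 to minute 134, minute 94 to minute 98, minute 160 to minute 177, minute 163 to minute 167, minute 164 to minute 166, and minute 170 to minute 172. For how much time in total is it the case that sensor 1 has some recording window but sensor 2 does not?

35 minutes

A, merged: minute 54 to minute 85, minute 195 to minute 200, minute 220 to minute 250.
B, merged: minute 47 to minute 134, minute 160 to minute 177.
A \ B = minute 195 to minute 200, minute 220 to minute 250.
Total: 5 minutes + 30 minutes = 35 minutes.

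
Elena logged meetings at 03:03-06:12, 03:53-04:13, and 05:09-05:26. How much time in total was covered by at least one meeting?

3 h 9 min

Merged: 03:03-06:12.
Length: 3 h 9 min.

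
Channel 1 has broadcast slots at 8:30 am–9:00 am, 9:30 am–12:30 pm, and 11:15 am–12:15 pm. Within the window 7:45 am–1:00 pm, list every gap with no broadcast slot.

7:45 am-8:30 am, 9:00 am-9:30 am, 12:30 pm-1:00 pm

After merging, the occupied span is 8:30 am-9:00 am, 9:30 am-12:30 pm.
Uncovered inside 7:45 am-1:00 pm: 7:45 am-8:30 am, 9:00 am-9:30 am, 12:30 pm-1:00 pm.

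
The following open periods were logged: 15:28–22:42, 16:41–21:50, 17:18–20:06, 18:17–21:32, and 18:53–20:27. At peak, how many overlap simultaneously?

At 18:53, 5 of the intervals are simultaneously active.
No point has more.

5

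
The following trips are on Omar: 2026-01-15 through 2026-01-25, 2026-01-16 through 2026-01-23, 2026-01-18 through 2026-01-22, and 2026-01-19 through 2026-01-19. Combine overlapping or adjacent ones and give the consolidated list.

2026-01-15 through 2026-01-25

2026-01-16 through 2026-01-23 overlaps/touches 2026-01-15 through 2026-01-25 → extend to 2026-01-15 through 2026-01-25.
2026-01-18 through 2026-01-22 overlaps/touches 2026-01-15 through 2026-01-25 → extend to 2026-01-15 through 2026-01-25.
2026-01-19 through 2026-01-19 overlaps/touches 2026-01-15 through 2026-01-25 → extend to 2026-01-15 through 2026-01-25.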